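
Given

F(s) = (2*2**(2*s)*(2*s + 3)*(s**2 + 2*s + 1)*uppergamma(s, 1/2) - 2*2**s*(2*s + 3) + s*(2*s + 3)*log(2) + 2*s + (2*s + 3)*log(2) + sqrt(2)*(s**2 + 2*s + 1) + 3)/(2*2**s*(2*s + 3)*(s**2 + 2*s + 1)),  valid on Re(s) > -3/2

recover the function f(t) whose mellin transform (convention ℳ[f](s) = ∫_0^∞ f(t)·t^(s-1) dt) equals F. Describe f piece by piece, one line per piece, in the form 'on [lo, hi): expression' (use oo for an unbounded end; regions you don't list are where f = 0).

summing 3 kernel integrals split by 1/2, 1 yields ℳ[f](s)
piece [0, 1/2): integrate t**(3/2) against the kernel
the [1/2, 1) slice contributes ∫ t*log(t)·t^(s-1) dt
on [1, ∞) integrate f = exp(-t/2) against the kernel

on [0, 1/2): t**(3/2)
on [1/2, 1): t*log(t)
on [1, oo): exp(-t/2)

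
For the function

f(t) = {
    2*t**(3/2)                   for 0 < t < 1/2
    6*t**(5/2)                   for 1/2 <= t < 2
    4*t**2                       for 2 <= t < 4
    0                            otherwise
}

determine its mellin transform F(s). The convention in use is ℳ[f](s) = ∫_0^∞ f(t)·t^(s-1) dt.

4*(-3*2**(-s - 5/2)*(s + 2)*(2*s + 3) + 2**(-s - 3/2)*(s + 2)*(2*s + 5) - 2**(s + 2)*(2*s + 3)*(2*s + 5) + 3*2**(s + 5/2)*(s + 2)*(2*s + 3) + 4**(s + 2)*(2*s + 3)*(2*s + 5))/((s + 2)*(2*s + 3)*(2*s + 5))
  Re(s) > -3/2

integrate the 3 segments split at 1/2, 2, then add the results
for t in [0, 1/2): the term is ∫ 2*t**(3/2)·t^(s-1)
the [1/2, 2) slice contributes ∫ 6*t**(5/2)·t^(s-1) dt
for t in [2, 4): the term is ∫ 4*t**2·t^(s-1)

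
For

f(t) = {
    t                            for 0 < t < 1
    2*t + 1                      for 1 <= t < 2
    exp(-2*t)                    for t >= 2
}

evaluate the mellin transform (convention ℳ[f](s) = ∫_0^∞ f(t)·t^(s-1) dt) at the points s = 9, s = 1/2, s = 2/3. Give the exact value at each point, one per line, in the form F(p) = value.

treat the 3 regions marked off by 1, 2 separately and sum
over [0, 1), the kernel integral of t enters the sum
∫ over [1, 2) of (2*t + 1)·t^(s-1) joins the sum
∫ over [2, ∞) of exp(-2*t)·t^(s-1) joins the sum

F(9) = 16831*exp(-4)/4 + 23533/90
F(1/2) = -8/3 + sqrt(2)*sqrt(pi)*erfc(2)/2 + 14*sqrt(2)/3
F(2/3) = -21/10 + 2**(1/3)*uppergamma(2/3, 4)/2 + 39*2**(2/3)/10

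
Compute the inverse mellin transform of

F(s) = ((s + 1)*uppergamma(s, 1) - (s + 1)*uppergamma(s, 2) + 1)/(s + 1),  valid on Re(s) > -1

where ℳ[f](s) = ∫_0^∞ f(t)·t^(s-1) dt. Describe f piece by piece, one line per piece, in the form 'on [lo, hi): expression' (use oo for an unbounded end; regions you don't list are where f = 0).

decompose at 1; ℳ[f](s) sums the 2 pieces' integrals
[0, 1) adds the kernel integral of t
segment [1, 2) carries exp(-t); integrate it

on [0, 1): t
on [1, 2): exp(-t)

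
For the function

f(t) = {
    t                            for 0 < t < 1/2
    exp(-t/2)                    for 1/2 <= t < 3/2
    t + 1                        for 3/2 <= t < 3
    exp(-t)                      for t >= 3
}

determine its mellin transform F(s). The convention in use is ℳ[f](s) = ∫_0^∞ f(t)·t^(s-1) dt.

along the cuts 1/2, 3/2, 3, ℳ[f](s) splits into 4 integrals
∫ t·t^(s-1) over [0, 1/2)
on [1/2, 3/2): add ∫ exp(-t/2)·t^(s-1) dt
over [3/2, 3), the kernel integral of (t + 1) enters the sum
piece [3, ∞): integrate exp(-t) against the kernel

(2*2**s*s*(s + 1)*uppergamma(s, 3) - 5*3**s*s - 2*3**s + 2*4**s*s*(s + 1)*uppergamma(s, 1/4) - 2*4**s*s*(s + 1)*uppergamma(s, 3/4) + 8*6**s*s + 2*6**s + s)/(2*2**s*s*(s + 1))
  Re(s) > -1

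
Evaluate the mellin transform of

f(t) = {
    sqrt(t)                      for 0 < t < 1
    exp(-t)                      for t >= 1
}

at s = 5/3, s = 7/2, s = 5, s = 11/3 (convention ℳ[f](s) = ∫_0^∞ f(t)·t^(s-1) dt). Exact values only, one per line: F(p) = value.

the 2 pieces separated at 1 each add one integral
piece [0, 1): integrate sqrt(t) against the kernel
on [1, ∞): add ∫ exp(-t)·t^(s-1) dt

F(5/3) = 6/13 + uppergamma(5/3, 1)
F(7/2) = (E*(2 + 15*sqrt(pi)*erfc(1)) + 58)*exp(-1)/8
F(5) = 2/11 + 65*exp(-1)
F(11/3) = 6/25 + uppergamma(11/3, 1)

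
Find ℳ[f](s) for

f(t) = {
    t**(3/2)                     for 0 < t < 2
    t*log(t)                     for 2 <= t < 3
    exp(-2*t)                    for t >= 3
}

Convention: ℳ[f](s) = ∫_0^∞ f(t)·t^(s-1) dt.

(-12**s*s*(2*s + 3)*log(4) - 12**s*(2*s + 3)*log(4) + 12**s*(4*s + 6) + 12**s*sqrt(2)*(4*s**2 + 8*s + 4) + 3*18**s*s*(2*s + 3)*log(3) + 18**s*(-6*s - 9) + 3*18**s*(2*s + 3)*log(3) + 3**s*(2*s + 3)*(s**2 + 2*s + 1)*uppergamma(s, 6))/(6**s*(2*s + 3)*(s**2 + 2*s + 1))
  Re(s) > -3/2

split f at 2, 3: ℳ[f](s) collects 3 kernel integrals
for t in [0, 2): the term is ∫ t**(3/2)·t^(s-1)
for t in [2, 3): the term is ∫ t*log(t)·t^(s-1)
the [3, ∞) slice contributes ∫ exp(-2*t)·t^(s-1) dt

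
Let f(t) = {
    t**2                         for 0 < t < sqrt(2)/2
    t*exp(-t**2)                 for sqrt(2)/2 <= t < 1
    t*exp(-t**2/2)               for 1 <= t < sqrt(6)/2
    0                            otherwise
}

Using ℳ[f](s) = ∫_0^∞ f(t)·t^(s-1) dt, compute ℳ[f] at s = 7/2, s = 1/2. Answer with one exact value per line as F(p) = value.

back out the shared t-power: t**3 on [0, sqrt(2)/2); t**2*exp(-t**2) on [sqrt(2)/2, 1); t**2*exp(-t**2/2) on [1, sqrt(6)/2)
back out the power substitution: t**(3/2) on [0, 1/2); t*exp(-t) on [1/2, 1); t*exp(-t/2) on [1, 3/2)
the shared t-power comes off first: sqrt(t) on [0, 1/2); exp(-t) on [1/2, 1); exp(-t/2) on [1, 3/2)
slice at sqrt(2)/2, 1, transform all 3 pieces, and sum them
∫ t**2·t^(s-1) over [0, sqrt(2)/2)
piece [sqrt(2)/2, 1): integrate t*exp(-t**2) against the kernel
over [1, sqrt(6)/2), the kernel integral of t*exp(-t**2/2) enters the sum

F(7/2) = -2*2**(1/4)*uppergamma(9/4, 3/4) - uppergamma(9/4, 1)/2 + 2**(1/4)/44 + uppergamma(9/4, 1/2)/2 + 2*2**(1/4)*uppergamma(9/4, 1/2)
F(1/2) = -2**(3/4)*uppergamma(3/4, 3/4)/2 - uppergamma(3/4, 1)/2 + 2**(3/4)/10 + uppergamma(3/4, 1/2)/2 + 2**(3/4)*uppergamma(3/4, 1/2)/2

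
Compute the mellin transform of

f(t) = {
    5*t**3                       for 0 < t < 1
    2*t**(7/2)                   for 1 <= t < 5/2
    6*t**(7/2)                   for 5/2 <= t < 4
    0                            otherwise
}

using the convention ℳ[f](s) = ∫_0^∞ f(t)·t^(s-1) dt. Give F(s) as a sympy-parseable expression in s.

integrate the 3 segments split at 1, 5/2, then add the results
piece [0, 1): integrate 5*t**3 against the kernel
between 1 and 5/2 the integrand is 2*t**(7/2)·t^(s-1)
∫ over [5/2, 4) of 6*t**(7/2)·t^(s-1) joins the sum

(12*4**(s + 7/2)*(s + 3) - 8*(5/2)**(s + 7/2)*(s + 3) + 6*s + 23)/((s + 3)*(2*s + 7))
  Re(s) > -3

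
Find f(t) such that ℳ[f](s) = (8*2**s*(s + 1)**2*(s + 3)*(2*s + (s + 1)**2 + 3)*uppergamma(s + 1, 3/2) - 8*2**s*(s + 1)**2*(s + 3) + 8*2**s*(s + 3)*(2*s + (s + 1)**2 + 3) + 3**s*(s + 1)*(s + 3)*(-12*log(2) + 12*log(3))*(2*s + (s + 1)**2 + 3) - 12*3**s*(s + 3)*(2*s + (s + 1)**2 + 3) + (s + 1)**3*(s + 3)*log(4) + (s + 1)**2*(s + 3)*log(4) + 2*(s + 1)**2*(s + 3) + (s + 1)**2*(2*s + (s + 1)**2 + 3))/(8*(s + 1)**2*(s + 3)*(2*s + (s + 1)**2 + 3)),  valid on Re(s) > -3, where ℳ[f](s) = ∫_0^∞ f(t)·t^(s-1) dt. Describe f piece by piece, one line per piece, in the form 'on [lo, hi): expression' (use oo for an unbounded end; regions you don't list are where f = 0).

back out the common scale on t: t**3 on [0, 1/2); t**2*log(t) on [1/2, 1); t*log(t) on [1, 3/2); …
back out the shared t-power: t**2 on [0, 1/2); t*log(t) on [1/2, 1); log(t) on [1, 3/2); …
summing 4 kernel integrals split by 1, 2, 3 yields ℳ[f](s)
on [0, 1): add ∫ t**3/8·t^(s-1) dt
over [1, 2), the kernel integral of t**2*log(t/2)/4 enters the sum
∫ t*log(t/2)/2·t^(s-1) over [2, 3)
over [3, ∞), the kernel integral of t*exp(-t/2)/2 enters the sum

on [0, 1): t**3/8
on [1, 2): t**2*log(t/2)/4
on [2, 3): t*log(t/2)/2
on [3, oo): t*exp(-t/2)/2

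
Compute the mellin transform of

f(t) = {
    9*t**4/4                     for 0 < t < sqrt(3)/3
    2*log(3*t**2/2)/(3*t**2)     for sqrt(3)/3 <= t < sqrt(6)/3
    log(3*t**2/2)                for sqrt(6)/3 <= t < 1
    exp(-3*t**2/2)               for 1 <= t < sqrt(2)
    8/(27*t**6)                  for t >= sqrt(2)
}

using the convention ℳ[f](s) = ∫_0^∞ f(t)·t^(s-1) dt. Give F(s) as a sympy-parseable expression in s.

(27*2**(s/2)*s**2*(s/2 - 3)*(s/2 + 2)*(s**2/4 - s + 1)*uppergamma(s/2, 3/2) - 27*2**(s/2)*s**2*(s/2 - 3)*(s/2 + 2)*(s**2/4 - s + 1)*uppergamma(s/2, 3) - 27*2**(s/2)*s**2*(s/2 - 3)*(s/2 + 2) + 108*2**(s/2)*(s/2 - 3)*(s/2 + 2)*(s**2/4 - s + 1) - 54*3**(s/2)*s*(s/2 - 3)*(s/2 + 2)*(s**2/4 - s + 1)*log(2) + 54*3**(s/2)*s*(s/2 - 3)*(s/2 + 2)*(s**2/4 - s + 1)*log(3) - 108*3**(s/2)*(s/2 - 3)*(s/2 + 2)*(s**2/4 - s + 1) - 6**(s/2)*s**2*(s/2 + 2)*(s**2/4 - s + 1) + 27*s**3*(s/2 - 3)*(s/2 + 2)*log(2) - 54*s**2*(s/2 - 3)*(s/2 + 2)*log(2) + 54*s**2*(s/2 - 3)*(s/2 + 2) + 27*s**2*(s/2 - 3)*(s**2/4 - s + 1)/4)/(54*3**(s/2)*s**2*(s/2 - 3)*(s/2 + 2)*(s**2/4 - s + 1))
  -4 < Re(s) < 6

strip the power substitution: 9*t**2/4 on [0, 1/3); 2*log(3*t/2)/(3*t) on [1/3, 2/3); log(3*t/2) on [2/3, 1); …
remove the common scale on t first: t**2 on [0, 1/2); log(t)/t on [1/2, 1); log(t) on [1, 3/2); …
decompose at sqrt(3)/3, sqrt(6)/3, 1, sqrt(2); ℳ[f](s) sums the 5 pieces' integrals
piece [0, sqrt(3)/3): integrate 9*t**4/4 against the kernel
on [sqrt(3)/3, sqrt(6)/3) integrate f = 2*log(3*t**2/2)/(3*t**2) against the kernel
[sqrt(6)/3, 1) adds the kernel integral of log(3*t**2/2)
for t in [1, sqrt(2)): the term is ∫ exp(-3*t**2/2)·t^(s-1)
[sqrt(2), ∞) adds the kernel integral of 8/(27*t**6)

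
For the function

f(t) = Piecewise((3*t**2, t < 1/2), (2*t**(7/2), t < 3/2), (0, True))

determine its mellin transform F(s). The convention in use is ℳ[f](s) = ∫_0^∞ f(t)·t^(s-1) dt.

(2**(1/2 - s)*3**(s + 7/2)*(s + 2) + 2**(1/2 - s)*(-s - 2) + 3*(2*s + 7)/2**s)/(4*(s + 2)*(2*s + 7))
  Re(s) > -2

integrate the 2 segments split at 1/2, then add the results
for t in [0, 1/2): the term is ∫ 3*t**2·t^(s-1)
for t in [1/2, 3/2): the term is ∫ 2*t**(7/2)·t^(s-1)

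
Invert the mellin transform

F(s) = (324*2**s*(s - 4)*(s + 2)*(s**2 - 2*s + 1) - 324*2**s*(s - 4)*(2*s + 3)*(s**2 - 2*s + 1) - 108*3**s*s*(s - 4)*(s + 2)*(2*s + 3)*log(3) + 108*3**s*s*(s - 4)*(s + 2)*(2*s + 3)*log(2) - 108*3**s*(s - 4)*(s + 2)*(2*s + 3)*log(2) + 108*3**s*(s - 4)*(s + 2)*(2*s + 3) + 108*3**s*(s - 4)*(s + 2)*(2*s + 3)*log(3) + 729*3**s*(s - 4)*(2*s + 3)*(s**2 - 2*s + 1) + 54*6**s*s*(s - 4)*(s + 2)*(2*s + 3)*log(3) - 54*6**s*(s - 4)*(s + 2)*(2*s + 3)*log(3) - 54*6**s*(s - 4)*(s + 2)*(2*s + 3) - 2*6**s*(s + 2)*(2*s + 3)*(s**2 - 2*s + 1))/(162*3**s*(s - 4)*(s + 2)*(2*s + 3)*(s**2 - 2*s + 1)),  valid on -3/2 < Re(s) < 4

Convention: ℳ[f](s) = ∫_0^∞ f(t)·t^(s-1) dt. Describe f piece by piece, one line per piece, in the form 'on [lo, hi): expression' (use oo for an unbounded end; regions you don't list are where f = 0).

on [0, 2/3): 3*sqrt(6)*t**(3/2)/4
on [2/3, 1): 9*t**2/2
on [1, 2): 2*log(3*t/2)/(3*t)
on [2, oo): 16/(81*t**4)

invert the common scale on t to get t**(3/2) on [0, 1); 2*t**2 on [1, 3/2); log(t)/t on [3/2, 3); …
summing 4 kernel integrals split by 2/3, 1, 2 yields ℳ[f](s)
over [0, 2/3), the kernel integral of 3*sqrt(6)*t**(3/2)/4 enters the sum
between 2/3 and 1 the integrand is 9*t**2/2·t^(s-1)
the [1, 2) slice contributes ∫ 2*log(3*t/2)/(3*t)·t^(s-1) dt
on [2, ∞): add ∫ 16/(81*t**4)·t^(s-1) dt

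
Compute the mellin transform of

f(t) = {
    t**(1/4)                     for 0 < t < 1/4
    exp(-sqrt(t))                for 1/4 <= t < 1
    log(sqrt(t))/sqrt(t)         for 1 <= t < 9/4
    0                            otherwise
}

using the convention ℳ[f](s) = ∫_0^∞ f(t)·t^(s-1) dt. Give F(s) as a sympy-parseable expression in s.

undo the power substitution: sqrt(t) on [0, 1/2); exp(-t) on [1/2, 1); log(t)/t on [1, 3/2)
the 3 pieces separated at 1/4, 1 each add one integral
∫ t**(1/4)·t^(s-1) over [0, 1/4)
∫ over [1/4, 1) of exp(-sqrt(t))·t^(s-1) joins the sum
segment 1 to 9/4 holds log(sqrt(t))/sqrt(t); add its integral

2**(1 - 2*s)*(4**s*(4*s + 1)*(4*s**2 - 4*s + 1)*uppergamma(2*s, 1/2) - 4**s*(4*s + 1)*(4*s**2 - 4*s + 1)*uppergamma(2*s, 1) + 4**s*(12*s + 3)/3 + 9**s*s*(4*s + 1)*(-4*log(2) + 4*log(3))/3 + 9**s*(-8*s - 2)/3 + 9**s*(4*s + 1)*(-2*log(3) + 2*log(2))/3 + sqrt(2)*(12*s**2 - 12*s + 3)/3)/((4*s + 1)*(4*s**2 - 4*s + 1))
  Re(s) > -1/4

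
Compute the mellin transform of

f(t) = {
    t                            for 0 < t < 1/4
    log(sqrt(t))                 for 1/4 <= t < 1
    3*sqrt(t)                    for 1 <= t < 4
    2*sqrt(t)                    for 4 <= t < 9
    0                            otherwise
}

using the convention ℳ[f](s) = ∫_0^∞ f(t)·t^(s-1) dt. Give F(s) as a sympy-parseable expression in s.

(16*2**(4*s)*s**3 + 16*2**(4*s)*s**2 - 24*2**(2*s)*s**3 - 28*2**(2*s)*s**2 - 6*2**(2*s)*s - 2*2**(2*s) + 48*6**(2*s)*s**3 + 48*6**(2*s)*s**2 + 2*s**3 + 8*s**3*log(2) + 5*s**2 + 12*s**2*log(2) + 4*s*log(2) + 6*s + 2)/(4*2**(2*s)*s**2*(2*s**2 + 3*s + 1))
  Re(s) > -1

strip the shared t-power: sqrt(t) on [0, 1/4); log(sqrt(t))/sqrt(t) on [1/4, 1); 3 on [1, 4); …
reversing the power substitution: t on [0, 1/2); log(t)/t on [1/2, 1); 3 on [1, 2); …
summing 4 kernel integrals split by 1/4, 1, 4 yields ℳ[f](s)
the [0, 1/4) slice contributes ∫ t·t^(s-1) dt
over [1/4, 1), the kernel integral of log(sqrt(t)) enters the sum
∫ over [1, 4) of 3*sqrt(t)·t^(s-1) joins the sum
∫ 2*sqrt(t)·t^(s-1) over [4, 9)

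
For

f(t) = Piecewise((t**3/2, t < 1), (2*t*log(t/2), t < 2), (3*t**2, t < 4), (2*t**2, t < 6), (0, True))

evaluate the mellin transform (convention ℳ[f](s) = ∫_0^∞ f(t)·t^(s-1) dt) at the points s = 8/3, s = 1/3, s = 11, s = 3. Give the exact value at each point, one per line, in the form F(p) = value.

F(8/3) = -9720*2**(2/3)/847 + 975/4114 + 6*log(2)/11 + 768*2**(1/3)/7 + 3888*6**(2/3)/7
F(1/3) = -207*2**(1/3)/28 + 3*log(2)/2 + 51/40 + 48*2**(2/3)/7 + 216*6**(1/3)/7
F(11) = log(2)/6 + 1466554408541/728
F(3) = log(2)/2 + 79061/24

invert the shared t-power to get t/2 on [0, 1); 2*log(t/2)/t on [1, 2); 3 on [2, 4); …
back out the common scale on t: t on [0, 1/2); log(t)/t on [1/2, 1); 3 on [1, 2); …
breakpoints 1, 2, 4: one integral from each of the 4 segments
over [0, 1), the kernel integral of t**3/2 enters the sum
[1, 2) adds the kernel integral of 2*t*log(t/2)
∫ 3*t**2·t^(s-1) over [2, 4)
piece [4, 6): integrate 2*t**2 against the kernel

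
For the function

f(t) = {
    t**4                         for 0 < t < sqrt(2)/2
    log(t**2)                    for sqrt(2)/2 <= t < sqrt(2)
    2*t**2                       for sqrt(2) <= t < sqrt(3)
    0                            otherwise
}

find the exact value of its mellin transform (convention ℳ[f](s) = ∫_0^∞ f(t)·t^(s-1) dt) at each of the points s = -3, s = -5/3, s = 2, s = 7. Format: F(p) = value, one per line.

back out the power substitution: t**2 on [0, 1/2); log(t) on [1/2, 2); 2*t on [2, 3)
f breaks at sqrt(2)/2, sqrt(2) into 3 integrals to sum
between 0 and sqrt(2)/2 the integrand is t**4·t^(s-1)
∫ over [sqrt(2)/2, sqrt(2)) of log(t**2)·t^(s-1) joins the sum
the [sqrt(2), sqrt(3)) slice contributes ∫ 2*t**2·t^(s-1) dt

F(-3) = sqrt(2)*(-12*sqrt(6) - 27*log(2) + 68)/36
F(-5/3) = 3*2**(5/6)*(-742*2**(1/3) - log(2**(35*2**(1/3) + 140)) + 193 + 700*6**(1/6))/700
F(2) = 5*log(2)/4 + 85/48
F(7) = sqrt(2)*(-1204015 + 357588*log(2) + 2794176*sqrt(6))/310464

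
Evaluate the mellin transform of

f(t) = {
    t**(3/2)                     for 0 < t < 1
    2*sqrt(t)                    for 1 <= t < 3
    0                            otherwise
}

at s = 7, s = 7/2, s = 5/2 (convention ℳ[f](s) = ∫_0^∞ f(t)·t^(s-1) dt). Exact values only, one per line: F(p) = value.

F(7) = -38/255 + 2916*sqrt(3)/5
F(7/2) = 201/5
F(5/2) = 211/12

cuts at 1: linearity sums the 2 kernel integrals
the [0, 1) slice contributes ∫ t**(3/2)·t^(s-1) dt
∫ over [1, 3) of 2*sqrt(t)·t^(s-1) joins the sum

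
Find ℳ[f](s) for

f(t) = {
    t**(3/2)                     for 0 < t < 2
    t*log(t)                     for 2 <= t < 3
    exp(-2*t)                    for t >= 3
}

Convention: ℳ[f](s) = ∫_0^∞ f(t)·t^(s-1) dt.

(-12**s*s*(2*s + 3)*log(4) - 12**s*(2*s + 3)*log(4) + 12**s*(4*s + 6) + 12**s*sqrt(2)*(4*s**2 + 8*s + 4) + 3*18**s*s*(2*s + 3)*log(3) + 18**s*(-6*s - 9) + 3*18**s*(2*s + 3)*log(3) + 3**s*(2*s + 3)*(s**2 + 2*s + 1)*uppergamma(s, 6))/(6**s*(2*s + 3)*(s**2 + 2*s + 1))
  Re(s) > -3/2

treat the 3 regions marked off by 2, 3 separately and sum
the [0, 2) slice contributes ∫ t**(3/2)·t^(s-1) dt
on [2, 3): add ∫ t*log(t)·t^(s-1) dt
segment 3 to ∞ holds exp(-2*t); add its integral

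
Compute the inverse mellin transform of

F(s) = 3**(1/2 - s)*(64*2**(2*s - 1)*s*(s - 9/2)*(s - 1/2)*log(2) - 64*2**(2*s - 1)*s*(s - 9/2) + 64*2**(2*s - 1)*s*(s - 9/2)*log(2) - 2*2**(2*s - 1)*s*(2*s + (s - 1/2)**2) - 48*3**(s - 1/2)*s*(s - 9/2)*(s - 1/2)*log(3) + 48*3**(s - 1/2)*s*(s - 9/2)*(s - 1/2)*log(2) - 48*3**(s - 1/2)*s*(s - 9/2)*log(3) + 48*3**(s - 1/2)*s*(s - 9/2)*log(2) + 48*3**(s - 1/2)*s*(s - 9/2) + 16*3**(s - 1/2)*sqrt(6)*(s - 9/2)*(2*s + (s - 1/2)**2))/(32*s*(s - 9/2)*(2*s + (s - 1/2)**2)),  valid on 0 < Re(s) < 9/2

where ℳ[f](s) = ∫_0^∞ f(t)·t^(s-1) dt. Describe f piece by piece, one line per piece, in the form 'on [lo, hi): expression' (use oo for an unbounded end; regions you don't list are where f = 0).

peel off the shared t-power: sqrt(6)*t/2 on [0, 1); 3*t**(3/2)*log(3*t/2)/2 on [1, 4/3); 16/(81*t**(7/2)) on [4/3, ∞)
undo the shared t-power: sqrt(6)*sqrt(t)/2 on [0, 1); 3*t*log(3*t/2)/2 on [1, 4/3); 16/(81*t**4) on [4/3, ∞)
invert the common scale on t to get sqrt(t) on [0, 3/2); t*log(t) on [3/2, 2); t**(-4) on [2, ∞)
breakpoints 1, 4/3: one integral from each of the 3 segments
segment [0, 1) carries sqrt(6)/2; integrate it
on [1, 4/3) integrate f = 3*sqrt(t)*log(3*t/2)/2 against the kernel
∫ 16/(81*t**(9/2))·t^(s-1) over [4/3, ∞)

on [0, 1): sqrt(6)/2
on [1, 4/3): 3*sqrt(t)*log(3*t/2)/2
on [4/3, oo): 16/(81*t**(9/2))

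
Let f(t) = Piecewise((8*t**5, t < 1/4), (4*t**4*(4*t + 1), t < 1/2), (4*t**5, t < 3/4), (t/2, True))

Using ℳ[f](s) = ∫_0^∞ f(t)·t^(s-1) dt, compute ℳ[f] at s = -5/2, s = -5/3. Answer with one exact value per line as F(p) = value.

F(-5/2) = -13/30 + 403*sqrt(3)/540 + 19*sqrt(2)/15
F(-5/3) = 2**(1/3)*(-162 + 984*2**(1/3) + 1687*3**(1/3))/2240

the shared t-power comes off first: 8*t**3 on [0, 1/4); 4*t**2*(4*t + 1) on [1/4, 1/2); 4*t**3 on [1/2, 3/4); …
undo the common scale on t: t**3 on [0, 1/2); t**2*(2*t + 1) on [1/2, 1); t**3/2 on [1, 3/2); …
the shared t-power comes off first: t on [0, 1/2); 2*t + 1 on [1/2, 1); t/2 on [1, 3/2); …
the 4 pieces separated at 1/4, 1/2, 3/4 each add one integral
the [0, 1/4) slice contributes ∫ 8*t**5·t^(s-1) dt
∫ 4*t**4*(4*t + 1)·t^(s-1) over [1/4, 1/2)
over [1/2, 3/4), the kernel integral of 4*t**5 enters the sum
over [3/4, ∞), the kernel integral of t/2 enters the sum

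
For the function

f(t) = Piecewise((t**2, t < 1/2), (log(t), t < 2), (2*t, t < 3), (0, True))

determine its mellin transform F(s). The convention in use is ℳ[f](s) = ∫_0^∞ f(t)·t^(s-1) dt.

breakpoints 1/2, 2: one integral from each of the 3 segments
∫ over [0, 1/2) of t**2·t^(s-1) joins the sum
for t in [1/2, 2): the term is ∫ log(t)·t^(s-1)
over [2, 3), the kernel integral of 2*t enters the sum

(-16*2**(2*s)*s**2*(s + 2) + 4*2**(2*s)*s*(s + 1)*(s + 2)*log(2) - 4*2**(2*s)*(s + 1)*(s + 2) + 24*6**s*s**2*(s + 2) + s**2*(s + 1) + 4*s*(s + 1)*(s + 2)*log(2) + 4*(s + 1)*(s + 2))/(4*2**s*s**2*(s + 1)*(s + 2))
  Re(s) > -2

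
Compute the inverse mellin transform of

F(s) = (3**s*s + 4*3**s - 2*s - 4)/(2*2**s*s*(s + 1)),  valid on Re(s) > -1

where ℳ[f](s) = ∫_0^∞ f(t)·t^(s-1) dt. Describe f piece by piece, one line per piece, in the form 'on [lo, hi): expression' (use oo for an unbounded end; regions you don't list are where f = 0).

on [0, 1/2): t
on [1/2, 3/2): 2 - t

the 2 pieces separated at 1/2 each add one integral
between 0 and 1/2 the integrand is t·t^(s-1)
the [1/2, 3/2) slice contributes ∫ (2 - t)·t^(s-1) dt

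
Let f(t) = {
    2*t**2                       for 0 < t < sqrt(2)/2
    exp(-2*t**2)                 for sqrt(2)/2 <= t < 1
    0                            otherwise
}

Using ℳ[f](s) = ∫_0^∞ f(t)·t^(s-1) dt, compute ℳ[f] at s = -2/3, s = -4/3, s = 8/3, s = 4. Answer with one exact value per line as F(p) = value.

reversing the power substitution: 2*t on [0, 1/2); exp(-2*t) on [1/2, 1)
the common scale on t comes off first: t on [0, 1); exp(-t) on [1, 2)
split f at sqrt(2)/2: ℳ[f](s) collects 2 kernel integrals
segment [0, sqrt(2)/2) carries 2*t**2; integrate it
for t in [sqrt(2)/2, 1): the term is ∫ exp(-2*t**2)·t^(s-1)

F(-2/3) = 2**(1/3)*(-2*uppergamma(-1/3, 2) + 2*uppergamma(-1/3, 1) + 3)/4
F(-4/3) = 2**(2/3)*(-uppergamma(-2/3, 2) + uppergamma(-2/3, 1) + 3)/2
F(8/3) = 2**(2/3)*(-7*uppergamma(4/3, 2) + 3 + 7*uppergamma(4/3, 1))/56
F(4) = (-9 + exp(2) + 6*E)*exp(-2)/24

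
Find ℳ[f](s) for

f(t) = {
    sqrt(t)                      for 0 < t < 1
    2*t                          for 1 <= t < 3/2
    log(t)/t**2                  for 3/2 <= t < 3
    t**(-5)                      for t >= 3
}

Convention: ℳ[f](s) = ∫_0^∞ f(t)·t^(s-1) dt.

2**(1 - s)*(324*2**(s - 1)*(s - 5)*(s + 1)*(-2*s + (s - 1)**2 + 3) - 324*2**(s - 1)*(s - 5)*(2*s + 1)*(-2*s + (s - 1)**2 + 3) - 108*3**(s - 1)*(s - 5)*(s - 1)*(s + 1)*(2*s + 1)*log(3) + 108*3**(s - 1)*(s - 5)*(s - 1)*(s + 1)*(2*s + 1)*log(2) - 108*3**(s - 1)*(s - 5)*(s + 1)*(2*s + 1)*log(2) + 108*3**(s - 1)*(s - 5)*(s + 1)*(2*s + 1) + 108*3**(s - 1)*(s - 5)*(s + 1)*(2*s + 1)*log(3) + 729*3**(s - 1)*(s - 5)*(2*s + 1)*(-2*s + (s - 1)**2 + 3) + 54*6**(s - 1)*(s - 5)*(s - 1)*(s + 1)*(2*s + 1)*log(3) - 54*6**(s - 1)*(s - 5)*(s + 1)*(2*s + 1)*log(3) - 54*6**(s - 1)*(s - 5)*(s + 1)*(2*s + 1) - 2*6**(s - 1)*(s + 1)*(2*s + 1)*(-2*s + (s - 1)**2 + 3))/(162*(s - 5)*(s + 1)*(2*s + 1)*(-2*s + (s - 1)**2 + 3))
  -1/2 < Re(s) < 5

reversing the shared t-power: t**(3/2) on [0, 1); 2*t**2 on [1, 3/2); log(t)/t on [3/2, 3); …
treat the 4 regions marked off by 1, 3/2, 3 separately and sum
between 0 and 1 the integrand is sqrt(t)·t^(s-1)
the [1, 3/2) slice contributes ∫ 2*t·t^(s-1) dt
segment [3/2, 3) carries log(t)/t**2; integrate it
for t in [3, ∞): the term is ∫ t**(-5)·t^(s-1)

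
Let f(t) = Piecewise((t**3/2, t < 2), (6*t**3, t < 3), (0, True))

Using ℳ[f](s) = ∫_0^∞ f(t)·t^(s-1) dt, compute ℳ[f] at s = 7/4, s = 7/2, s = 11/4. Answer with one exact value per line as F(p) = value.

F(7/4) = -352*2**(3/4)/19 + 1944*3**(3/4)/19
F(7/2) = -704*sqrt(2)/13 + 8748*sqrt(3)/13
F(11/4) = -704*2**(3/4)/23 + 5832*3**(3/4)/23

cuts at 2: linearity sums the 2 kernel integrals
for t in [0, 2): the term is ∫ t**3/2·t^(s-1)
∫ over [2, 3) of 6*t**3·t^(s-1) joins the sum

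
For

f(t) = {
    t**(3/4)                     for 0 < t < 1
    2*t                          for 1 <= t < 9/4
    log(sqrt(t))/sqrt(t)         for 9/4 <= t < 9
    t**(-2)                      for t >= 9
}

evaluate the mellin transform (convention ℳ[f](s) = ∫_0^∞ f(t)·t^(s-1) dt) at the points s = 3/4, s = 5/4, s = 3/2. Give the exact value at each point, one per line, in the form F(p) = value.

F(3/4) = -1076*sqrt(3)/135 - 10/21 + log(2**(2*sqrt(6))*3**(-2*sqrt(6) + 4*sqrt(3))) + 83*sqrt(6)/14
F(5/4) = -68*sqrt(3)/27 - 7/18 + log(2**(sqrt(6))*3**(-sqrt(6) + 4*sqrt(3))) + 35*sqrt(6)/12
F(3/2) = 9*log(2)/4 + 271/90 + 27*log(3)/4

back out the power substitution: t**(3/2) on [0, 1); 2*t**2 on [1, 3/2); log(t)/t on [3/2, 3); …
along the cuts 1, 9/4, 9, ℳ[f](s) splits into 4 integrals
∫ t**(3/4)·t^(s-1) over [0, 1)
over [1, 9/4), the kernel integral of 2*t enters the sum
segment [9/4, 9) carries log(sqrt(t))/sqrt(t); integrate it
over [9, ∞), the kernel integral of t**(-2) enters the sum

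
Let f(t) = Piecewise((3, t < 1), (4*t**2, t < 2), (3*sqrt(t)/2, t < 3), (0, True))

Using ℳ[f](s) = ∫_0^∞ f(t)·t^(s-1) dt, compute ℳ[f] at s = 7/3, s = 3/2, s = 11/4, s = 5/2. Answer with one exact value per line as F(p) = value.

F(7/3) = -36*2**(5/6)/17 + 33/91 + 81*3**(5/6)/17 + 192*2**(1/3)/13
F(3/2) = 129/28 + 64*sqrt(2)/7
F(11/4) = -48*2**(1/4)/13 + 52/209 + 162*3**(1/4)/13 + 256*2**(3/4)/19
F(5/2) = 883/90 + 128*sqrt(2)/9

along the cuts 1, 2, ℳ[f](s) splits into 3 integrals
on [0, 1) integrate f = 3 against the kernel
on [1, 2): add ∫ 4*t**2·t^(s-1) dt
on [2, 3) integrate f = 3*sqrt(t)/2 against the kernel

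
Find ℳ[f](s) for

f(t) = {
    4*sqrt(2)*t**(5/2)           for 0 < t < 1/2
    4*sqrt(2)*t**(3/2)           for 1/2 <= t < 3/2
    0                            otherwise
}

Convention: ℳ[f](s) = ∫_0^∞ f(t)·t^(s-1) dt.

2**(1 - s)*(3**(s + 3/2)*(4*s + 10) - 2*s - 7)/((2*s + 3)*(2*s + 5))
  Re(s) > -5/2

reversing the common scale on t: t**(5/2) on [0, 1); 2*t**(3/2) on [1, 3)
undo the shared t-power: t**(3/2) on [0, 1); 2*sqrt(t) on [1, 3)
linearity at 1/2 turns ℳ[f](s) into 2 summed integrals
segment 0 to 1/2 holds 4*sqrt(2)*t**(5/2); add its integral
over [1/2, 3/2), the kernel integral of 4*sqrt(2)*t**(3/2) enters the sum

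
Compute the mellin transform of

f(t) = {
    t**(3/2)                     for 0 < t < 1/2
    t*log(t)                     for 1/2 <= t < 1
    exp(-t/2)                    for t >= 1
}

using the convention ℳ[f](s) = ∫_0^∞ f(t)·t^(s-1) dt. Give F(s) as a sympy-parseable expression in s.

(2*2**(2*s)*(2*s + 3)*(s**2 + 2*s + 1)*uppergamma(s, 1/2) - 2*2**s*(2*s + 3) + s*(2*s + 3)*log(2) + 2*s + (2*s + 3)*log(2) + sqrt(2)*(s**2 + 2*s + 1) + 3)/(2*2**s*(2*s + 3)*(s**2 + 2*s + 1))
  Re(s) > -3/2

slice at 1/2, 1, transform all 3 pieces, and sum them
∫ over [0, 1/2) of t**(3/2)·t^(s-1) joins the sum
∫ over [1/2, 1) of t*log(t)·t^(s-1) joins the sum
∫ exp(-t/2)·t^(s-1) over [1, ∞)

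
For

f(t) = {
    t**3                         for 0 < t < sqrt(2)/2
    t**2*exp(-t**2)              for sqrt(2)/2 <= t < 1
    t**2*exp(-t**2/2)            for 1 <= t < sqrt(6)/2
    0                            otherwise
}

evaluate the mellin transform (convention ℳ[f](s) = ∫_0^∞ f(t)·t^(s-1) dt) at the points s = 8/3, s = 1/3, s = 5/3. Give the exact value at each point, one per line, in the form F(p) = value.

F(8/3) = -2*2**(1/3)*uppergamma(7/3, 3/4) - uppergamma(7/3, 1)/2 + 3*2**(1/6)/136 + uppergamma(7/3, 1/2)/2 + 2*2**(1/3)*uppergamma(7/3, 1/2)
F(1/3) = -2**(1/6)*uppergamma(7/6, 3/4) - uppergamma(7/6, 1)/2 + 3*2**(1/3)/40 + uppergamma(7/6, 1/2)/2 + 2**(1/6)*uppergamma(7/6, 1/2)
F(5/3) = -2**(5/6)*uppergamma(11/6, 3/4) - uppergamma(11/6, 1)/2 + 3*2**(2/3)/112 + uppergamma(11/6, 1/2)/2 + 2**(5/6)*uppergamma(11/6, 1/2)

strip the power substitution: t**(3/2) on [0, 1/2); t*exp(-t) on [1/2, 1); t*exp(-t/2) on [1, 3/2)
reversing the shared t-power: sqrt(t) on [0, 1/2); exp(-t) on [1/2, 1); exp(-t/2) on [1, 3/2)
summing 3 kernel integrals split by sqrt(2)/2, 1 yields ℳ[f](s)
[0, sqrt(2)/2) adds the kernel integral of t**3
segment sqrt(2)/2 to 1 holds t**2*exp(-t**2); add its integral
[1, sqrt(6)/2) adds the kernel integral of t**2*exp(-t**2/2)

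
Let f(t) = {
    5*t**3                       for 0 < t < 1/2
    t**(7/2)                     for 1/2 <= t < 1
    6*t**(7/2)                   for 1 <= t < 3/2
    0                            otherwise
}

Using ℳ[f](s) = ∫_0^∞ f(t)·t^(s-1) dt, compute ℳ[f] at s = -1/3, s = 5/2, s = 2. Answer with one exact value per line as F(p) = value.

the 3 pieces separated at 1/2, 1 each add one integral
the [0, 1/2) slice contributes ∫ 5*t**3·t^(s-1) dt
the [1/2, 1) slice contributes ∫ t**(7/2)·t^(s-1) dt
piece [1, 3/2): integrate 6*t**(7/2) against the kernel

F(-1/3) = -30/19 - 3*2**(5/6)/152 + 15*2**(1/3)/64 + 243*2**(5/6)*3**(1/6)/76
F(5/2) = 5*sqrt(2)/352 + 1351/128
F(2) = -309/352 - sqrt(2)/352 + 729*sqrt(6)/176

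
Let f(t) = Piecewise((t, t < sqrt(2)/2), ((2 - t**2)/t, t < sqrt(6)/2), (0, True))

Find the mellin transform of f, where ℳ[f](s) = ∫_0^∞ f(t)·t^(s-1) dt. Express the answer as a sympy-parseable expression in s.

strip the shared t-power: t**2 on [0, sqrt(2)/2); 2 - t**2 on [sqrt(2)/2, sqrt(6)/2)
remove the power substitution first: t on [0, 1/2); 2 - t on [1/2, 3/2)
split f at sqrt(2)/2: ℳ[f](s) collects 2 kernel integrals
∫ over [0, sqrt(2)/2) of t·t^(s-1) joins the sum
piece [sqrt(2)/2, sqrt(6)/2): integrate (2 - t**2)/t against the kernel

2**(1/2 - s/2)*(3**(s/2 + 1/2)*(s - 1) + 8*3**(s/2 + 1/2) - 6*s - 18)/(6*(s - 1)*(s + 1))
  Re(s) > -1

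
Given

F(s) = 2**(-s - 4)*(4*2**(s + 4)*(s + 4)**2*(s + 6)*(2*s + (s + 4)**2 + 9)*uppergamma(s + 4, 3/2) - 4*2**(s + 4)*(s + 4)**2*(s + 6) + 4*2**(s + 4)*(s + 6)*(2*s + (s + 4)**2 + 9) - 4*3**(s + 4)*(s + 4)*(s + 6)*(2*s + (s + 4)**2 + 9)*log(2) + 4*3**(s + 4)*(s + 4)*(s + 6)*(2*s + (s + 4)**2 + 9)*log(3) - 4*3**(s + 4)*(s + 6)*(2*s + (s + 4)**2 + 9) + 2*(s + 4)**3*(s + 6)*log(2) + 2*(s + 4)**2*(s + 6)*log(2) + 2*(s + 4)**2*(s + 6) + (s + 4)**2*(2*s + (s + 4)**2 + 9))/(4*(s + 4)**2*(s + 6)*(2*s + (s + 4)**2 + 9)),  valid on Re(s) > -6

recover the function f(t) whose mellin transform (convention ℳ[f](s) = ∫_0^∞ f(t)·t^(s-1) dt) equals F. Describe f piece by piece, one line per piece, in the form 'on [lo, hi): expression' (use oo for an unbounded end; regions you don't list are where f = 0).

peel off the shared t-power: t**4 on [0, 1/2); t**3*log(t) on [1/2, 1); t**2*log(t) on [1, 3/2); …
strip the shared t-power: t**2 on [0, 1/2); t*log(t) on [1/2, 1); log(t) on [1, 3/2); …
f breaks at 1/2, 1, 3/2 into 4 integrals to sum
segment [0, 1/2) carries t**6; integrate it
between 1/2 and 1 the integrand is t**5*log(t)·t^(s-1)
∫ t**4*log(t)·t^(s-1) over [1, 3/2)
the [3/2, ∞) slice contributes ∫ t**4*exp(-t)·t^(s-1) dt

on [0, 1/2): t**6
on [1/2, 1): t**5*log(t)
on [1, 3/2): t**4*log(t)
on [3/2, oo): t**4*exp(-t)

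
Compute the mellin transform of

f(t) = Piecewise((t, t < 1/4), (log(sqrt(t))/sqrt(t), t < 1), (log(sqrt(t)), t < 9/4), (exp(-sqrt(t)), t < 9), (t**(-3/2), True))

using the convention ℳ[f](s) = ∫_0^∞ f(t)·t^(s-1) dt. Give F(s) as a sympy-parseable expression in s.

reversing the power substitution: t**2 on [0, 1/2); log(t)/t on [1/2, 1); log(t) on [1, 3/2); …
summing 5 kernel integrals split by 1/4, 1, 9/4, 9 yields ℳ[f](s)
over [0, 1/4), the kernel integral of t enters the sum
on [1/4, 1) integrate f = log(sqrt(t))/sqrt(t) against the kernel
over [1, 9/4), the kernel integral of log(sqrt(t)) enters the sum
on [9/4, 9): add ∫ exp(-sqrt(t))·t^(s-1) dt
∫ t**(-3/2)·t^(s-1) over [9, ∞)

(432*2**(2*s)*s**2*(2*s - 3)*(2*s + 2)*(4*s**2 - 4*s + 1)*uppergamma(2*s, 3/2) - 432*2**(2*s)*s**2*(2*s - 3)*(2*s + 2)*(4*s**2 - 4*s + 1)*uppergamma(2*s, 3) - 432*2**(2*s)*s**2*(2*s - 3)*(2*s + 2) + 108*2**(2*s)*(2*s - 3)*(2*s + 2)*(4*s**2 - 4*s + 1) - 216*3**(2*s)*s*(2*s - 3)*(2*s + 2)*(4*s**2 - 4*s + 1)*log(2) + 216*3**(2*s)*s*(2*s - 3)*(2*s + 2)*(4*s**2 - 4*s + 1)*log(3) - 108*3**(2*s)*(2*s - 3)*(2*s + 2)*(4*s**2 - 4*s + 1) - 16*6**(2*s)*s**2*(2*s + 2)*(4*s**2 - 4*s + 1) + 1728*s**3*(2*s - 3)*(2*s + 2)*log(2) - 864*s**2*(2*s - 3)*(2*s + 2)*log(2) + 864*s**2*(2*s - 3)*(2*s + 2) + 108*s**2*(2*s - 3)*(4*s**2 - 4*s + 1))/(216*2**(2*s)*s**2*(2*s - 3)*(2*s + 2)*(4*s**2 - 4*s + 1))
  -1 < Re(s) < 3/2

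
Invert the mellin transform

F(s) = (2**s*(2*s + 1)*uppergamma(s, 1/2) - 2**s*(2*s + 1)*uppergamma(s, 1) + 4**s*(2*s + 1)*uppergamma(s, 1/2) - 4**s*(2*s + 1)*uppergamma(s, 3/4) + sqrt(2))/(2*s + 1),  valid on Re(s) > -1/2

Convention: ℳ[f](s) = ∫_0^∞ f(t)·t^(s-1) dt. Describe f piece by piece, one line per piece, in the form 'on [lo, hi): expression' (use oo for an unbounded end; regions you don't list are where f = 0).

invert the common scale on t to get sqrt(t) on [0, 1/2); exp(-t) on [1/2, 1); exp(-t/2) on [1, 3/2)
along the cuts 1, 2, ℳ[f](s) splits into 3 integrals
∫ sqrt(2)*sqrt(t)/2·t^(s-1) over [0, 1)
the [1, 2) slice contributes ∫ exp(-t/2)·t^(s-1) dt
over [2, 3), the kernel integral of exp(-t/4) enters the sum

on [0, 1): sqrt(2)*sqrt(t)/2
on [1, 2): exp(-t/2)
on [2, 3): exp(-t/4)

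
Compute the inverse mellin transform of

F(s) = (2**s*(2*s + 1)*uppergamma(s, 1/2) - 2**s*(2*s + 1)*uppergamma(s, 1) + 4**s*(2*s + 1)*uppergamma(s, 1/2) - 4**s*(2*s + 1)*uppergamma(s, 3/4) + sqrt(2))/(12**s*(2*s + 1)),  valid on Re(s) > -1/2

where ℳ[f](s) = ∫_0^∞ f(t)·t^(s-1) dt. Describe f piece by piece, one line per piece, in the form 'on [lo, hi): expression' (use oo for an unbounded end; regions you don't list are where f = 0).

on [0, 1/12): sqrt(6)*sqrt(t)
on [1/12, 1/6): exp(-6*t)
on [1/6, 1/4): exp(-3*t)

peel off the common scale on t: sqrt(3)*sqrt(t) on [0, 1/6); exp(-3*t) on [1/6, 1/3); exp(-3*t/2) on [1/3, 1/2)
strip the common scale on t: sqrt(t) on [0, 1/2); exp(-t) on [1/2, 1); exp(-t/2) on [1, 3/2)
split f at 1/12, 1/6: ℳ[f](s) collects 3 kernel integrals
[0, 1/12) adds the kernel integral of sqrt(6)*sqrt(t)
∫ over [1/12, 1/6) of exp(-6*t)·t^(s-1) joins the sum
the [1/6, 1/4) slice contributes ∫ exp(-3*t)·t^(s-1) dt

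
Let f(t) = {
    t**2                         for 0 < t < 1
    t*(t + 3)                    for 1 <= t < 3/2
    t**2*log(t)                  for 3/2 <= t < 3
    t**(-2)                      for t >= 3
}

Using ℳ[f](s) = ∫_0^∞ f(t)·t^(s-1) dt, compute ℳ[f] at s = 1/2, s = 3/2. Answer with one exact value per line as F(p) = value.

back out the shared t-power: 1 on [0, 1); (t + 3)/t on [1, 3/2); log(t) on [3/2, 3); …
remove the shared t-power first: t on [0, 1); t + 3 on [1, 3/2); t*log(t) on [3/2, 3); …
breakpoints 1, 3/2, 3: one integral from each of the 4 segments
between 0 and 1 the integrand is t**2·t^(s-1)
on [1, 3/2) integrate f = t*(t + 3) against the kernel
piece [3/2, 3): integrate t**2*log(t) against the kernel
piece [3, ∞): integrate t**(-2) against the kernel

F(1/2) = -922*sqrt(3)/675 - 2 + 213*sqrt(6)/100 + log(2**(9*sqrt(6)/20)*3**(-9*sqrt(6)/20 + 18*sqrt(3)/5))
F(3/2) = -226*sqrt(3)/147 - 27*sqrt(6)*log(3)/56 - 6/5 + 27*sqrt(6)*log(2)/56 + 3861*sqrt(6)/1960 + 54*sqrt(3)*log(3)/7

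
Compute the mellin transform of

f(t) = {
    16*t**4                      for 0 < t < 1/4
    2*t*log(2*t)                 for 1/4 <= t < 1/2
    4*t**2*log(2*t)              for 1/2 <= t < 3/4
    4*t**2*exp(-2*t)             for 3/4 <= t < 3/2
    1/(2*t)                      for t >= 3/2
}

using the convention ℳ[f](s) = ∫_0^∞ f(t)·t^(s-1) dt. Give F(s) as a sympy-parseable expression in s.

undo the common scale on t: t**4 on [0, 1/2); t*log(t) on [1/2, 1); t**2*log(t) on [1, 3/2); …
invert the shared t-power to get t**2 on [0, 1/2); log(t)/t on [1/2, 1); log(t) on [1, 3/2); …
along the cuts 1/4, 1/2, 3/4, 3/2, ℳ[f](s) splits into 5 integrals
between 0 and 1/4 the integrand is 16*t**4·t^(s-1)
∫ 2*t*log(2*t)·t^(s-1) over [1/4, 1/2)
segment 1/2 to 3/4 holds 4*t**2*log(2*t); add its integral
∫ 4*t**2*exp(-2*t)·t^(s-1) over [3/4, 3/2)
between 3/2 and ∞ the integrand is 1/(2*t)·t^(s-1)

(48*2**s*(s - 1)*(s + 2)**2*(s + 4)*(2*s - (s + 2)**2 + 3)*uppergamma(s + 2, 3/2) - 48*2**s*(s - 1)*(s + 2)**2*(s + 4)*(2*s - (s + 2)**2 + 3)*uppergamma(s + 2, 3) + 48*2**s*(s - 1)*(s + 2)**2*(s + 4) + 48*2**s*(s - 1)*(s + 4)*(2*s - (s + 2)**2 + 3) + 3**s*(s - 1)*(s + 2)*(s + 4)*(-108*log(2) + 108*log(3))*(2*s - (s + 2)**2 + 3) - 108*3**s*(s - 1)*(s + 4)*(2*s - (s + 2)**2 + 3) - 16*6**s*(s + 2)**2*(s + 4)*(2*s - (s + 2)**2 + 3) - 24*(s - 1)*(s + 2)**3*(s + 4)*log(2) - 24*(s - 1)*(s + 2)**2*(s + 4) + 24*(s - 1)*(s + 2)**2*(s + 4)*log(2) + 3*(s - 1)*(s + 2)**2*(2*s - (s + 2)**2 + 3))/(48*2**(2*s)*(s - 1)*(s + 2)**2*(s + 4)*(2*s - (s + 2)**2 + 3))
  -4 < Re(s) < 1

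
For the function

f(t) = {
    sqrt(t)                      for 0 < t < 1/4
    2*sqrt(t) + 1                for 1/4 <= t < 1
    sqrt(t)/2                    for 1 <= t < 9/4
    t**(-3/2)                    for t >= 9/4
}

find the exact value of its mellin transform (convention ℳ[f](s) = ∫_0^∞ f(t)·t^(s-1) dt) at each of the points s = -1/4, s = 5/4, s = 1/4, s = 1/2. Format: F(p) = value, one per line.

the power substitution comes off first: t on [0, 1/2); 2*t + 1 on [1/2, 1); t/2 on [1, 3/2); …
split f at 1/4, 1, 9/4: ℳ[f](s) collects 4 kernel integrals
between 0 and 1/4 the integrand is sqrt(t)·t^(s-1)
segment [1/4, 1) carries (2*sqrt(t) + 1); integrate it
between 1 and 9/4 the integrand is sqrt(t)/2·t^(s-1)
on [9/4, ∞): add ∫ t**(-3/2)·t^(s-1) dt

F(-1/4) = 2 + 599*sqrt(6)/567 + 2*sqrt(2)
F(5/4) = -19*sqrt(2)/140 + 58/35 + 305*sqrt(6)/168
F(1/4) = -7*sqrt(2)/3 + 167*sqrt(6)/270 + 6
F(1/2) = 275/72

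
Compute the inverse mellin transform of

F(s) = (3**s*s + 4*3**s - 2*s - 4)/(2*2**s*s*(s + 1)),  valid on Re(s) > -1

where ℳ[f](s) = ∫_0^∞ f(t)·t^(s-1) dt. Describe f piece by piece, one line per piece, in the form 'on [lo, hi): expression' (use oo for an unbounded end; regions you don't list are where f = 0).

on [0, 1/2): t
on [1/2, 3/2): 2 - t

f breaks at 1/2 into 2 integrals to sum
over [0, 1/2), the kernel integral of t enters the sum
for t in [1/2, 3/2): the term is ∫ (2 - t)·t^(s-1)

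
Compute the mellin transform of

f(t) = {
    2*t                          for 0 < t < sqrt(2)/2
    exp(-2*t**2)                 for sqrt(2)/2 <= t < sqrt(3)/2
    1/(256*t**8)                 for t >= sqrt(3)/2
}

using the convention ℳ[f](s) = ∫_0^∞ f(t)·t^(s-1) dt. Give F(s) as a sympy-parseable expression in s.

(81*2**(s/2)*(s - 8)*(s + 1)*uppergamma(s/2, 1) - 81*2**(s/2)*(s - 8)*(s + 1)*uppergamma(s/2, 3/2) + 162*2**(s/2 + 1/2)*(s - 8) - 2*3**(s/2)*(s + 1))/(162*2**s*(s - 8)*(s + 1))
  -1 < Re(s) < 8

undo the common scale on t: t on [0, sqrt(2)); exp(-t**2/2) on [sqrt(2), sqrt(3)); t**(-8) on [sqrt(3), ∞)
the power substitution comes off first: sqrt(t) on [0, 2); exp(-t/2) on [2, 3); t**(-4) on [3, ∞)
split f at sqrt(2)/2, sqrt(3)/2: ℳ[f](s) collects 3 kernel integrals
[0, sqrt(2)/2) adds the kernel integral of 2*t
on [sqrt(2)/2, sqrt(3)/2): add ∫ exp(-2*t**2)·t^(s-1) dt
on [sqrt(3)/2, ∞): add ∫ 1/(256*t**8)·t^(s-1) dt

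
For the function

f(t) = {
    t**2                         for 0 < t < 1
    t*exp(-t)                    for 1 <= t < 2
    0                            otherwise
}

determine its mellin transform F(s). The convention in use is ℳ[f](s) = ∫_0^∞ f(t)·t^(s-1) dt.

((s + 2)*uppergamma(s + 1, 1) - (s + 2)*uppergamma(s + 1, 2) + 1)/(s + 2)
  Re(s) > -2

invert the shared t-power to get t on [0, 1); exp(-t) on [1, 2)
summing 2 kernel integrals split by 1 yields ℳ[f](s)
on [0, 1): add ∫ t**2·t^(s-1) dt
segment 1 to 2 holds t*exp(-t); add its integral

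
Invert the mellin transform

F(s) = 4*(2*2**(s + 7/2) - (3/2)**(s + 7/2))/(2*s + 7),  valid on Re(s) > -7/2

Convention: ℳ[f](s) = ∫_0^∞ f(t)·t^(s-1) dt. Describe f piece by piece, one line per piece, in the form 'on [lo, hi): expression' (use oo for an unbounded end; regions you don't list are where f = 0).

on [0, 3/2): 2*t**(7/2)
on [3/2, 2): 4*t**(7/2)

treat the 2 regions marked off by 3/2 separately and sum
the [0, 3/2) slice contributes ∫ 2*t**(7/2)·t^(s-1) dt
segment [3/2, 2) carries 4*t**(7/2); integrate it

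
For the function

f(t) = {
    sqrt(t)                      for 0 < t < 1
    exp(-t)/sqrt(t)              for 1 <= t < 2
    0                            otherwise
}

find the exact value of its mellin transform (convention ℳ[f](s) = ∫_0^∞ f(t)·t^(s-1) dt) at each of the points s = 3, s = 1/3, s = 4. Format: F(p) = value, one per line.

invert the shared t-power to get 1 on [0, 1); exp(-t)/t on [1, 2)
strip the shared t-power: t on [0, 1); exp(-t) on [1, 2)
integrate the 2 segments split at 1, then add the results
segment [0, 1) carries sqrt(t); integrate it
the [1, 2) slice contributes ∫ exp(-t)/sqrt(t)·t^(s-1) dt

F(3) = (-98*sqrt(2) + (-21*sqrt(pi)*erfc(sqrt(2)) + 21*sqrt(pi)*erfc(1) + 8)*exp(2) + 70*E)*exp(-2)/28
F(1/3) = -uppergamma(-1/6, 2) + uppergamma(-1/6, 1) + 6/5
F(4) = (-918*sqrt(2) + (-135*sqrt(pi)*erfc(sqrt(2)) + 16 + 135*sqrt(pi)*erfc(1))*exp(2) + 522*E)*exp(-2)/72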